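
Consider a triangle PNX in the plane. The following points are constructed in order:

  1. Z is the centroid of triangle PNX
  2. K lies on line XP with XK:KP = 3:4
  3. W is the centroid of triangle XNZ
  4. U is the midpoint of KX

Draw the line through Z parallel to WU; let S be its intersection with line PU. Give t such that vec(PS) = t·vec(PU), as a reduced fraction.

t = 3/4

Assign P = (0, 0), N = (1, 0), X = (0, 1) — the answer is frame-independent, so this choice is without loss of generality.
1. Z is the centroid of triangle PNX ⇒ Z = (1/3, 1/3)
2. K lies on line XP with XK:KP = 3:4 ⇒ K = (0, 4/7)
3. W is the centroid of triangle XNZ ⇒ W = (4/9, 4/9)
4. U is the midpoint of KX ⇒ U = (0, 11/14)
through Z parallel to WU: direction (-4/9, 43/126); meets PU at S = (0, 33/56)
S = P + t·(U−P) with t = 3/4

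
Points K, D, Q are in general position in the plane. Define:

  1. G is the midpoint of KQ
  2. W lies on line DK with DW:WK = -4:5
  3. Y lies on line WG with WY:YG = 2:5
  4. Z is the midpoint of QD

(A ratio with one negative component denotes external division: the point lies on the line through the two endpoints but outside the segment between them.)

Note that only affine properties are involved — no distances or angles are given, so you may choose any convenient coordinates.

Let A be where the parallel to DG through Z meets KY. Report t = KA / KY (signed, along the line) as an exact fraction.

Set K = (0, 0), D = (1, 0), Q = (0, 1); any affine frame gives the same invariant.
1. G is the midpoint of KQ ⇒ G = (0, 1/2)
2. W lies on line DK with DW:WK = -4:5 ⇒ W = (5, 0)
3. Y lies on line WG with WY:YG = 2:5 ⇒ Y = (25/7, 1/7)
4. Z is the midpoint of QD ⇒ Z = (1/2, 1/2)
through Z parallel to DG: direction (-1, 1/2); meets KY at A = (25/18, 1/18)
A = K + t·(Y−K) with t = 7/18

t = 7/18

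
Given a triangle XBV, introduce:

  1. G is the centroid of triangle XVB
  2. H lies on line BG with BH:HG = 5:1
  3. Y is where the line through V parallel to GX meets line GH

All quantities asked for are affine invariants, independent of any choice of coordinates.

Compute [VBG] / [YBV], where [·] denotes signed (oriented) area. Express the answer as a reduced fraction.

Set X = (0, 0), B = (1, 0), V = (0, 1); any affine frame gives the same invariant.
1. G is the centroid of triangle XVB ⇒ G = (1/3, 1/3)
2. H lies on line BG with BH:HG = 5:1 ⇒ H = (4/9, 5/18)
3. Y is where the line through V parallel to GX meets line GH ⇒ Y = (-1/3, 2/3)
2·[VBG] = -1/3, 2·[YBV] = 2/3
[VBG]:[YBV] = -1/3:2/3 = -1/2

[VBG]:[YBV] = -1/2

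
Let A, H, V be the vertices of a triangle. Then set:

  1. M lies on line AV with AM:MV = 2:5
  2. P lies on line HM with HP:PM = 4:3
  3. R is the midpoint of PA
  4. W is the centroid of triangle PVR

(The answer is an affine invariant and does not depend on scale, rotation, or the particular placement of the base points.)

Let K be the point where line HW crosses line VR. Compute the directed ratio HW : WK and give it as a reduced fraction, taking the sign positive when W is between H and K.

Set A = (0, 0), H = (1, 0), V = (0, 1); any affine frame gives the same invariant.
1. M lies on line AV with AM:MV = 2:5 ⇒ M = (0, 2/7)
2. P lies on line HM with HP:PM = 4:3 ⇒ P = (3/7, 8/49)
3. R is the midpoint of PA ⇒ R = (3/14, 4/49)
4. W is the centroid of triangle PVR ⇒ W = (3/14, 61/147)
line HW meets VR at K = (109/868, 1403/3038)
W = H + t·(K−H) with t = 62/69, so HW:WK = 62/69:7/69

HW:WK = 62/7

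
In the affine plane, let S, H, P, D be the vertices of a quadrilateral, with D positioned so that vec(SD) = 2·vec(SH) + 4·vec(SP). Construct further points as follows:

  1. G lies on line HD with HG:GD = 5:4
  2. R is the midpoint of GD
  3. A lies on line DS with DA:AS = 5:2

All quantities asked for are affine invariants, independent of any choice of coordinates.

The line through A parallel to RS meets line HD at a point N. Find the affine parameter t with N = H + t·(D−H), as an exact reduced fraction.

t = 53/63

Set S = (0, 0), H = (1, 0), P = (0, 1), D = (2, 4); any affine frame gives the same invariant.
1. G lies on line HD with HG:GD = 5:4 ⇒ G = (14/9, 20/9)
2. R is the midpoint of GD ⇒ R = (16/9, 28/9)
3. A lies on line DS with DA:AS = 5:2 ⇒ A = (4/7, 8/7)
through A parallel to RS: direction (-16/9, -28/9); meets HD at N = (116/63, 212/63)
N = H + t·(D−H) with t = 53/63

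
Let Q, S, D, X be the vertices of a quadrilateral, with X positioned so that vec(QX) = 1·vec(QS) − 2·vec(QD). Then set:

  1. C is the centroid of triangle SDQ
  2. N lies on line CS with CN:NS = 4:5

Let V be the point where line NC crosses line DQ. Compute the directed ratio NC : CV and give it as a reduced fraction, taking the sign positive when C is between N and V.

NC:CV = 8/9

Choose coordinates Q = (0, 0), S = (1, 0), D = (0, 1), X = (1, -2).
1. C is the centroid of triangle SDQ ⇒ C = (1/3, 1/3)
2. N lies on line CS with CN:NS = 4:5 ⇒ N = (17/27, 5/27)
line NC meets DQ at V = (0, 1/2)
C = N + t·(V−N) with t = 8/17, so NC:CV = 8/17:9/17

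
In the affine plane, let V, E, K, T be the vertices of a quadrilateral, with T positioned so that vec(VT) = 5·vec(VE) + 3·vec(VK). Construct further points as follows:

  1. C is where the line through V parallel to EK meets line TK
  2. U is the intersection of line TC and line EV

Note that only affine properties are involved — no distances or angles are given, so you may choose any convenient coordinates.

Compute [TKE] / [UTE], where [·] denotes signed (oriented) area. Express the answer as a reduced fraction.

[TKE]:[UTE] = -2/3

Assign V = (0, 0), E = (1, 0), K = (0, 1), T = (5, 3) — the answer is frame-independent, so this choice is without loss of generality.
1. C is where the line through V parallel to EK meets line TK ⇒ C = (-5/7, 5/7)
2. U is the intersection of line TC and line EV ⇒ U = (-5/2, 0)
2·[TKE] = 7, 2·[UTE] = -21/2
[TKE]:[UTE] = 7:-21/2 = -2/3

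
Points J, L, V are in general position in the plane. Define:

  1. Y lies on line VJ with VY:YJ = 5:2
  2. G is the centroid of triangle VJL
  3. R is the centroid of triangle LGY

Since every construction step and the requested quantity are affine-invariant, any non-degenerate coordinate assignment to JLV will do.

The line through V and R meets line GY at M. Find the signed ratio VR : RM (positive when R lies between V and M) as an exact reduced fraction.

Choose coordinates J = (0, 0), L = (1, 0), V = (0, 1).
1. Y lies on line VJ with VY:YJ = 5:2 ⇒ Y = (0, 2/7)
2. G is the centroid of triangle VJL ⇒ G = (1/3, 1/3)
3. R is the centroid of triangle LGY ⇒ R = (4/9, 13/63)
line VR meets GY at M = (10/27, 64/189)
R = V + t·(M−V) with t = 6/5, so VR:RM = 6/5:-1/5

VR:RM = -6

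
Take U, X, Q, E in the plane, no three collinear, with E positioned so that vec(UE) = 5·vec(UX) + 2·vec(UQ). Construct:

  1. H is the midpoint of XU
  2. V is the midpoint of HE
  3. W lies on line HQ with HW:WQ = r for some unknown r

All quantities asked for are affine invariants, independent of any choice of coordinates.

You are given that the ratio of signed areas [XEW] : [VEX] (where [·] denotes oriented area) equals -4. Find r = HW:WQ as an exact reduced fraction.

Assign U = (0, 0), X = (1, 0), Q = (0, 1), E = (5, 2) — the answer is frame-independent, so this choice is without loss of generality.
1. H is the midpoint of XU ⇒ H = (1/2, 0)
2. V is the midpoint of HE ⇒ V = (11/4, 1)
3. With HW:WQ = r, write λ = r/(r+1) so W = H + λ·(Q−H); W is affine-linear in λ
Every point depending on W is an affine combination of W and λ-independent points, so each such coordinate is linear in λ; the λ² term in each signed area is a multiple of (Q−H)×(Q−H) = 0, so 2·[XEW] and 2·[VEX] are each linear in λ. Evaluating at λ=0 and λ=1:
  2·[XEW] = 5·λ + 1,   2·[VEX] = -1/2
So [XEW]:[VEX] = (5·λ + 1) / (-1/2). Setting this equal to -4:
  5·λ + 1 = -4·(-1/2)  ⇒  λ = 1/5
Then r = λ/(1−λ) = (1/5)/(4/5) = 1/4. Check: with r = 1/4, W = (2/5, 1/5) and [XEW]:[VEX] = -4 as required.

r = 1/4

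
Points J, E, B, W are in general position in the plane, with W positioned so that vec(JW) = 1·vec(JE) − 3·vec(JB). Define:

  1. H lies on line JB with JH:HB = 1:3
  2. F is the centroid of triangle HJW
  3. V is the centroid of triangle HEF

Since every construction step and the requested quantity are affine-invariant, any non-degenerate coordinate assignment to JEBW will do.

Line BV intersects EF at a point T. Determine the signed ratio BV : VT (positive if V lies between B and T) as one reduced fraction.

Set J = (0, 0), E = (1, 0), B = (0, 1), W = (1, -3); any affine frame gives the same invariant.
1. H lies on line JB with JH:HB = 1:3 ⇒ H = (0, 1/4)
2. F is the centroid of triangle HJW ⇒ F = (1/3, -11/12)
3. V is the centroid of triangle HEF ⇒ V = (4/9, -2/9)
line BV meets EF at T = (19/33, -7/12)
V = B + t·(T−B) with t = 44/57, so BV:VT = 44/57:13/57

BV:VT = 44/13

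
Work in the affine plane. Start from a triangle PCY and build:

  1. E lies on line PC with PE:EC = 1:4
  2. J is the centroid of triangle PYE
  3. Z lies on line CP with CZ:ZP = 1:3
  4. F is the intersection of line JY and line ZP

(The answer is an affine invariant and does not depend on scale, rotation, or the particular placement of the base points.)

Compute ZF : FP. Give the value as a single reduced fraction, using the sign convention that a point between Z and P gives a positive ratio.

ZF:FP = 13/2

Work in coordinates with P = (0, 0), C = (1, 0), Y = (0, 1).
1. E lies on line PC with PE:EC = 1:4 ⇒ E = (1/5, 0)
2. J is the centroid of triangle PYE ⇒ J = (1/15, 1/3)
3. Z lies on line CP with CZ:ZP = 1:3 ⇒ Z = (3/4, 0)
4. F is the intersection of line JY and line ZP ⇒ F = (1/10, 0)
F = Z + t·(P−Z) with t = 13/15, so ZF:FP = t:(1−t) = 13/15:2/15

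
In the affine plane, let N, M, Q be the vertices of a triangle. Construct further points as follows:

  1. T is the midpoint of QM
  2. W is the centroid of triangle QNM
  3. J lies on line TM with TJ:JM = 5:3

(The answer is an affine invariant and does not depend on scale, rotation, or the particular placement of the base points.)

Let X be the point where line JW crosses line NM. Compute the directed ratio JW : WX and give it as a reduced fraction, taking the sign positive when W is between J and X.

JW:WX = -7/16

Choose coordinates N = (0, 0), M = (1, 0), Q = (0, 1).
1. T is the midpoint of QM ⇒ T = (1/2, 1/2)
2. W is the centroid of triangle QNM ⇒ W = (1/3, 1/3)
3. J lies on line TM with TJ:JM = 5:3 ⇒ J = (13/16, 3/16)
line JW meets NM at X = (10/7, 0)
W = J + t·(X−J) with t = -7/9, so JW:WX = -7/9:16/9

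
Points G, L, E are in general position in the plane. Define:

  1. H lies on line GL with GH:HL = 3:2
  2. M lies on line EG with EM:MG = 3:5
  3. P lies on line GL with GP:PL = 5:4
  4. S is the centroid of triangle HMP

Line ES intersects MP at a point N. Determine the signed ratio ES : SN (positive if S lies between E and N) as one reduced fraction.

ES:SN = 43/2

Assign G = (0, 0), L = (1, 0), E = (0, 1) — the answer is frame-independent, so this choice is without loss of generality.
1. H lies on line GL with GH:HL = 3:2 ⇒ H = (3/5, 0)
2. M lies on line EG with EM:MG = 3:5 ⇒ M = (0, 5/8)
3. P lies on line GL with GP:PL = 5:4 ⇒ P = (5/9, 0)
4. S is the centroid of triangle HMP ⇒ S = (52/135, 5/24)
line ES meets MP at N = (52/129, 59/344)
S = E + t·(N−E) with t = 43/45, so ES:SN = 43/45:2/45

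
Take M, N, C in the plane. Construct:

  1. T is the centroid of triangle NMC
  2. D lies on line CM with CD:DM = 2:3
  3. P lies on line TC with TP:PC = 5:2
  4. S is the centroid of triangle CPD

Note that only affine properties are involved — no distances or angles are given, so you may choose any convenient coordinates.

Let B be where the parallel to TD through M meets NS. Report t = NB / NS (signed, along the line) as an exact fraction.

Work in coordinates with M = (0, 0), N = (1, 0), C = (0, 1).
1. T is the centroid of triangle NMC ⇒ T = (1/3, 1/3)
2. D lies on line CM with CD:DM = 2:3 ⇒ D = (0, 3/5)
3. P lies on line TC with TP:PC = 5:2 ⇒ P = (2/21, 17/21)
4. S is the centroid of triangle CPD ⇒ S = (2/63, 253/315)
through M parallel to TD: direction (-1/3, 4/15); meets NS at B = (253/9, -1012/45)
B = N + t·(S−N) with t = -28

t = -28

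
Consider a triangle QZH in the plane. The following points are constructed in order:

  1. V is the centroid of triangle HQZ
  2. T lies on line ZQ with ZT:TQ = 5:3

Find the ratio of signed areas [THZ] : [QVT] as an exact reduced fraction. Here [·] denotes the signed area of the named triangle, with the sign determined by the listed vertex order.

[THZ]:[QVT] = 5

Choose coordinates Q = (0, 0), Z = (1, 0), H = (0, 1).
1. V is the centroid of triangle HQZ ⇒ V = (1/3, 1/3)
2. T lies on line ZQ with ZT:TQ = 5:3 ⇒ T = (3/8, 0)
2·[THZ] = -5/8, 2·[QVT] = -1/8
[THZ]:[QVT] = -5/8:-1/8 = 5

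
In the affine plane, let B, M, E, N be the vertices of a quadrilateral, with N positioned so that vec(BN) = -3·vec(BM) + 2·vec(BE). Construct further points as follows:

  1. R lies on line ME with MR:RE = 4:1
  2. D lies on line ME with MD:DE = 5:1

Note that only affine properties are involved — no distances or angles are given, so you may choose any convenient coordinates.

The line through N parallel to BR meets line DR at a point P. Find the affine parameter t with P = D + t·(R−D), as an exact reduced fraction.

t = -83

Assign B = (0, 0), M = (1, 0), E = (0, 1), N = (-3, 2) — the answer is frame-independent, so this choice is without loss of generality.
1. R lies on line ME with MR:RE = 4:1 ⇒ R = (1/5, 4/5)
2. D lies on line ME with MD:DE = 5:1 ⇒ D = (1/6, 5/6)
through N parallel to BR: direction (1/5, 4/5); meets DR at P = (-13/5, 18/5)
P = D + t·(R−D) with t = -83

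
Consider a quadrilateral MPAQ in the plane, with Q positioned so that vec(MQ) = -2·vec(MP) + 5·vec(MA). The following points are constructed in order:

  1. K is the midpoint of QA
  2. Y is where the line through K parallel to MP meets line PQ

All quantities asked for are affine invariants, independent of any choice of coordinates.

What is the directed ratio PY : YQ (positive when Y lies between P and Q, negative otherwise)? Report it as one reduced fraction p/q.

Assign M = (0, 0), P = (1, 0), A = (0, 1), Q = (-2, 5) — the answer is frame-independent, so this choice is without loss of generality.
1. K is the midpoint of QA ⇒ K = (-1, 3)
2. Y is where the line through K parallel to MP meets line PQ ⇒ Y = (-4/5, 3)
Y = P + t·(Q−P) with t = 3/5, so PY:YQ = t:(1−t) = 3/5:2/5

PY:YQ = 3/2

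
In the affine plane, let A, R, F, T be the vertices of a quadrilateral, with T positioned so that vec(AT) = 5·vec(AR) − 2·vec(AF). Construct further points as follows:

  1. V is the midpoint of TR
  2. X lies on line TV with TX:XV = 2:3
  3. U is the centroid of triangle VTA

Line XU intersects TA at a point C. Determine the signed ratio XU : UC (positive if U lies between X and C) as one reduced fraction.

Work in coordinates with A = (0, 0), R = (1, 0), F = (0, 1), T = (5, -2).
1. V is the midpoint of TR ⇒ V = (3, -1)
2. X lies on line TV with TX:XV = 2:3 ⇒ X = (21/5, -8/5)
3. U is the centroid of triangle VTA ⇒ U = (8/3, -1)
line XU meets TA at C = (-5, 2)
U = X + t·(C−X) with t = 1/6, so XU:UC = 1/6:5/6

XU:UC = 1/5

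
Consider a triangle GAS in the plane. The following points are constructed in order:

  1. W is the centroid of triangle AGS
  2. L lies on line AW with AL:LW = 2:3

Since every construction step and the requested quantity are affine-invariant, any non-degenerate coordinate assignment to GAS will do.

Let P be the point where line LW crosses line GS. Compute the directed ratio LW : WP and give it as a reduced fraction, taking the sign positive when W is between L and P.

LW:WP = 6/5

Choose coordinates G = (0, 0), A = (1, 0), S = (0, 1).
1. W is the centroid of triangle AGS ⇒ W = (1/3, 1/3)
2. L lies on line AW with AL:LW = 2:3 ⇒ L = (11/15, 2/15)
line LW meets GS at P = (0, 1/2)
W = L + t·(P−L) with t = 6/11, so LW:WP = 6/11:5/11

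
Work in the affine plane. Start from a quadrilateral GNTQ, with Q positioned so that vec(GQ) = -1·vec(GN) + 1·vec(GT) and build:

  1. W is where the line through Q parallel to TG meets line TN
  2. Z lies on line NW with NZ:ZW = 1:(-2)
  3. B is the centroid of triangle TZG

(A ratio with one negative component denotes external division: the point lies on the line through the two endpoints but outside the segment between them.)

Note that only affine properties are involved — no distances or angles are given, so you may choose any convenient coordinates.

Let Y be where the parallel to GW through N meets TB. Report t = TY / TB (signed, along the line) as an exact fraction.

t = 3/2

Choose coordinates G = (0, 0), N = (1, 0), T = (0, 1), Q = (-1, 1).
1. W is where the line through Q parallel to TG meets line TN ⇒ W = (-1, 2)
2. Z lies on line NW with NZ:ZW = 1:(-2) ⇒ Z = (3, -2)
3. B is the centroid of triangle TZG ⇒ B = (1, -1/3)
through N parallel to GW: direction (-1, 2); meets TB at Y = (3/2, -1)
Y = T + t·(B−T) with t = 3/2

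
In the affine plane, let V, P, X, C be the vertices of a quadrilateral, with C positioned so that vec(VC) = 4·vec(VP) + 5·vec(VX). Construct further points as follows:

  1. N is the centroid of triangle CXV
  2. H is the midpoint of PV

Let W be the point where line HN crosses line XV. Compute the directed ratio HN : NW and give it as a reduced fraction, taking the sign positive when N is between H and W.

HN:NW = -5/8

Choose coordinates V = (0, 0), P = (1, 0), X = (0, 1), C = (4, 5).
1. N is the centroid of triangle CXV ⇒ N = (4/3, 2)
2. H is the midpoint of PV ⇒ H = (1/2, 0)
line HN meets XV at W = (0, -6/5)
N = H + t·(W−H) with t = -5/3, so HN:NW = -5/3:8/3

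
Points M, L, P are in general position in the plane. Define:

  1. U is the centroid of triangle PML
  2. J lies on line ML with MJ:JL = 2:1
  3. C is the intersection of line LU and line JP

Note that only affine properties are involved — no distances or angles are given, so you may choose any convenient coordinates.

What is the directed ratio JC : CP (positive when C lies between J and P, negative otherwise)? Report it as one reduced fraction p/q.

Choose coordinates M = (0, 0), L = (1, 0), P = (0, 1).
1. U is the centroid of triangle PML ⇒ U = (1/3, 1/3)
2. J lies on line ML with MJ:JL = 2:1 ⇒ J = (2/3, 0)
3. C is the intersection of line LU and line JP ⇒ C = (1/2, 1/4)
C = J + t·(P−J) with t = 1/4, so JC:CP = t:(1−t) = 1/4:3/4

JC:CP = 1/3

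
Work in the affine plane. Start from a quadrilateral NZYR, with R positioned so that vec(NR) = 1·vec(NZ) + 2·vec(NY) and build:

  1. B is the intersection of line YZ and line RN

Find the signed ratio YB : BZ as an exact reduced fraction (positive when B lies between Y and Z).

Choose coordinates N = (0, 0), Z = (1, 0), Y = (0, 1), R = (1, 2).
1. B is the intersection of line YZ and line RN ⇒ B = (1/3, 2/3)
B = Y + t·(Z−Y) with t = 1/3, so YB:BZ = t:(1−t) = 1/3:2/3

YB:BZ = 1/2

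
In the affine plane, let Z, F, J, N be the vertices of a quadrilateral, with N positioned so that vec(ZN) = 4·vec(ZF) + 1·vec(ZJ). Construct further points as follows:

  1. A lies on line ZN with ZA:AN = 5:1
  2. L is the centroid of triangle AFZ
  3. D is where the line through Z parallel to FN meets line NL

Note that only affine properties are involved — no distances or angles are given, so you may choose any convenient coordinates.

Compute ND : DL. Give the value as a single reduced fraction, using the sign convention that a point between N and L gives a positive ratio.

Work in coordinates with Z = (0, 0), F = (1, 0), J = (0, 1), N = (4, 1).
1. A lies on line ZN with ZA:AN = 5:1 ⇒ A = (10/3, 5/6)
2. L is the centroid of triangle AFZ ⇒ L = (13/9, 5/18)
3. D is where the line through Z parallel to FN meets line NL ⇒ D = (-18/7, -6/7)
D = N + t·(L−N) with t = 18/7, so ND:DL = t:(1−t) = 18/7:-11/7

ND:DL = -18/11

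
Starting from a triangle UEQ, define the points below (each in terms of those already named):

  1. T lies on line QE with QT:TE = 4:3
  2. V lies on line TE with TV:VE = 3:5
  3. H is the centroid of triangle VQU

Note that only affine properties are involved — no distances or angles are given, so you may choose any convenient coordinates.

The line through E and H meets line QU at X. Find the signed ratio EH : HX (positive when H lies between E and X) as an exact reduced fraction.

Work in coordinates with U = (0, 0), E = (1, 0), Q = (0, 1).
1. T lies on line QE with QT:TE = 4:3 ⇒ T = (4/7, 3/7)
2. V lies on line TE with TV:VE = 3:5 ⇒ V = (41/56, 15/56)
3. H is the centroid of triangle VQU ⇒ H = (41/168, 71/168)
line EH meets QU at X = (0, 71/127)
H = E + t·(X−E) with t = 127/168, so EH:HX = 127/168:41/168

EH:HX = 127/41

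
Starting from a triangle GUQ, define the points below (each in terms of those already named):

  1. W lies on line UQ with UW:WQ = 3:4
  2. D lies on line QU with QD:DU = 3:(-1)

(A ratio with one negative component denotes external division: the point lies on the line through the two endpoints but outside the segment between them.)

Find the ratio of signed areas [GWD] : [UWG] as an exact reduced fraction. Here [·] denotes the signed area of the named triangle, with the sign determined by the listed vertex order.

Work in coordinates with G = (0, 0), U = (1, 0), Q = (0, 1).
1. W lies on line UQ with UW:WQ = 3:4 ⇒ W = (4/7, 3/7)
2. D lies on line QU with QD:DU = 3:(-1) ⇒ D = (3/2, -1/2)
2·[GWD] = -13/14, 2·[UWG] = 3/7
[GWD]:[UWG] = -13/14:3/7 = -13/6

[GWD]:[UWG] = -13/6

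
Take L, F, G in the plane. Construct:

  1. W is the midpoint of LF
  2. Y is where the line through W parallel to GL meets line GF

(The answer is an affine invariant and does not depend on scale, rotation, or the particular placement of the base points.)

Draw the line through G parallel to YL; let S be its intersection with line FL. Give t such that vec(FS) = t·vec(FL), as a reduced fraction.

t = 2

Choose coordinates L = (0, 0), F = (1, 0), G = (0, 1).
1. W is the midpoint of LF ⇒ W = (1/2, 0)
2. Y is where the line through W parallel to GL meets line GF ⇒ Y = (1/2, 1/2)
through G parallel to YL: direction (-1/2, -1/2); meets FL at S = (-1, 0)
S = F + t·(L−F) with t = 2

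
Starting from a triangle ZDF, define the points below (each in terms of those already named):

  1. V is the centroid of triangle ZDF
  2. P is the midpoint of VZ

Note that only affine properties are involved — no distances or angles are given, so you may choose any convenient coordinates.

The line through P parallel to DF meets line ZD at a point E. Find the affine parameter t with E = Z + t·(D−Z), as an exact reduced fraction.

t = 1/3

Work in coordinates with Z = (0, 0), D = (1, 0), F = (0, 1).
1. V is the centroid of triangle ZDF ⇒ V = (1/3, 1/3)
2. P is the midpoint of VZ ⇒ P = (1/6, 1/6)
through P parallel to DF: direction (-1, 1); meets ZD at E = (1/3, 0)
E = Z + t·(D−Z) with t = 1/3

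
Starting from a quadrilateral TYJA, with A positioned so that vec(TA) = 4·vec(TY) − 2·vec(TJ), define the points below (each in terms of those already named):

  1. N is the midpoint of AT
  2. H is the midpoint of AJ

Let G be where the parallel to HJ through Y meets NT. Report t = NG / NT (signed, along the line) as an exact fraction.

Set T = (0, 0), Y = (1, 0), J = (0, 1), A = (4, -2); any affine frame gives the same invariant.
1. N is the midpoint of AT ⇒ N = (2, -1)
2. H is the midpoint of AJ ⇒ H = (2, -1/2)
through Y parallel to HJ: direction (-2, 3/2); meets NT at G = (3, -3/2)
G = N + t·(T−N) with t = -1/2

t = -1/2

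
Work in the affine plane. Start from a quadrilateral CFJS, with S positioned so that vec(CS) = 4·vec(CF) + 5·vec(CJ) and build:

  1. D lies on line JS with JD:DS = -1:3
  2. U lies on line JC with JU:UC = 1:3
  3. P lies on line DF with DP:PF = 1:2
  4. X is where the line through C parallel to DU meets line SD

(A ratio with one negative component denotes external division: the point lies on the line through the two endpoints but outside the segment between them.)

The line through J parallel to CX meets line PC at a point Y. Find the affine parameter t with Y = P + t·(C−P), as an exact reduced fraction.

t = -19/5

Choose coordinates C = (0, 0), F = (1, 0), J = (0, 1), S = (4, 5).
1. D lies on line JS with JD:DS = -1:3 ⇒ D = (-2, -1)
2. U lies on line JC with JU:UC = 1:3 ⇒ U = (0, 3/4)
3. P lies on line DF with DP:PF = 1:2 ⇒ P = (-1, -2/3)
4. X is where the line through C parallel to DU meets line SD ⇒ X = (-8, -7)
through J parallel to CX: direction (-8, -7); meets PC at Y = (-24/5, -16/5)
Y = P + t·(C−P) with t = -19/5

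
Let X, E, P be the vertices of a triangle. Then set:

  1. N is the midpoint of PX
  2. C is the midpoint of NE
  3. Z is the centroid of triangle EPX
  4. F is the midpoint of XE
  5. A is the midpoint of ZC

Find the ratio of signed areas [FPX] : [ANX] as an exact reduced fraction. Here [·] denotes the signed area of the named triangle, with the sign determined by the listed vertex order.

[FPX]:[ANX] = 12/5

Work in coordinates with X = (0, 0), E = (1, 0), P = (0, 1).
1. N is the midpoint of PX ⇒ N = (0, 1/2)
2. C is the midpoint of NE ⇒ C = (1/2, 1/4)
3. Z is the centroid of triangle EPX ⇒ Z = (1/3, 1/3)
4. F is the midpoint of XE ⇒ F = (1/2, 0)
5. A is the midpoint of ZC ⇒ A = (5/12, 7/24)
2·[FPX] = 1/2, 2·[ANX] = 5/24
[FPX]:[ANX] = 1/2:5/24 = 12/5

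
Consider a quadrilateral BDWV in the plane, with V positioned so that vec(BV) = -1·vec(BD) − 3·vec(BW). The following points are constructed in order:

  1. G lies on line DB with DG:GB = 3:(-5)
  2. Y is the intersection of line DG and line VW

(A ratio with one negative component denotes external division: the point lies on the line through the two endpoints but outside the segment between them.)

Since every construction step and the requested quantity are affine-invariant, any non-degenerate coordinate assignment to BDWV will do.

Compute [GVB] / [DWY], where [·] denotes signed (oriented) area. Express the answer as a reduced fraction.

[GVB]:[DWY] = -6

Choose coordinates B = (0, 0), D = (1, 0), W = (0, 1), V = (-1, -3).
1. G lies on line DB with DG:GB = 3:(-5) ⇒ G = (5/2, 0)
2. Y is the intersection of line DG and line VW ⇒ Y = (-1/4, 0)
2·[GVB] = -15/2, 2·[DWY] = 5/4
[GVB]:[DWY] = -15/2:5/4 = -6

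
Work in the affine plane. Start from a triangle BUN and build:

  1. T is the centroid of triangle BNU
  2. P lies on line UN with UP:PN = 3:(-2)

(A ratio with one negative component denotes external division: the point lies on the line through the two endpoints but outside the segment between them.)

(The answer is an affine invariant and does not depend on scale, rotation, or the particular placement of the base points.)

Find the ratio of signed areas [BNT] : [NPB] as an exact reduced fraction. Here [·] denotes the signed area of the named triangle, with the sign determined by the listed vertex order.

Assign B = (0, 0), U = (1, 0), N = (0, 1) — the answer is frame-independent, so this choice is without loss of generality.
1. T is the centroid of triangle BNU ⇒ T = (1/3, 1/3)
2. P lies on line UN with UP:PN = 3:(-2) ⇒ P = (-2, 3)
2·[BNT] = -1/3, 2·[NPB] = 2
[BNT]:[NPB] = -1/3:2 = -1/6

[BNT]:[NPB] = -1/6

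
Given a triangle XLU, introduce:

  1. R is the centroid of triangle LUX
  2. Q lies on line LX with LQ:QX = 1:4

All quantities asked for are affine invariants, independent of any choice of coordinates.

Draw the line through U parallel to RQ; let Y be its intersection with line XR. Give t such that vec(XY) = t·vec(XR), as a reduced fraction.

Choose coordinates X = (0, 0), L = (1, 0), U = (0, 1).
1. R is the centroid of triangle LUX ⇒ R = (1/3, 1/3)
2. Q lies on line LX with LQ:QX = 1:4 ⇒ Q = (4/5, 0)
through U parallel to RQ: direction (7/15, -1/3); meets XR at Y = (7/12, 7/12)
Y = X + t·(R−X) with t = 7/4

t = 7/4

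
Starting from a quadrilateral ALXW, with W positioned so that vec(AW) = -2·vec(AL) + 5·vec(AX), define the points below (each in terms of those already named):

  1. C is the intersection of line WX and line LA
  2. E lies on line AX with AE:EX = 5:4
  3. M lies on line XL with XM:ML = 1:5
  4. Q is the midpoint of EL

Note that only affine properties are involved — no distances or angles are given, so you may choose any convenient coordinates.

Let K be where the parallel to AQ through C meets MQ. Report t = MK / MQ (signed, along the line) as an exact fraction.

Set A = (0, 0), L = (1, 0), X = (0, 1), W = (-2, 5); any affine frame gives the same invariant.
1. C is the intersection of line WX and line LA ⇒ C = (1/2, 0)
2. E lies on line AX with AE:EX = 5:4 ⇒ E = (0, 5/9)
3. M lies on line XL with XM:ML = 1:5 ⇒ M = (1/6, 5/6)
4. Q is the midpoint of EL ⇒ Q = (1/2, 5/18)
through C parallel to AQ: direction (1/2, 5/18); meets MQ at K = (5/8, 5/72)
K = M + t·(Q−M) with t = 11/8

t = 11/8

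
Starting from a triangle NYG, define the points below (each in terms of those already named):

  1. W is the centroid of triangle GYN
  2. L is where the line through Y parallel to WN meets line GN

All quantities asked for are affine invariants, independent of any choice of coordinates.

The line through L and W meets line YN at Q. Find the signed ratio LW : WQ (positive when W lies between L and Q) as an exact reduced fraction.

Set N = (0, 0), Y = (1, 0), G = (0, 1); any affine frame gives the same invariant.
1. W is the centroid of triangle GYN ⇒ W = (1/3, 1/3)
2. L is where the line through Y parallel to WN meets line GN ⇒ L = (0, -1)
line LW meets YN at Q = (1/4, 0)
W = L + t·(Q−L) with t = 4/3, so LW:WQ = 4/3:-1/3

LW:WQ = -4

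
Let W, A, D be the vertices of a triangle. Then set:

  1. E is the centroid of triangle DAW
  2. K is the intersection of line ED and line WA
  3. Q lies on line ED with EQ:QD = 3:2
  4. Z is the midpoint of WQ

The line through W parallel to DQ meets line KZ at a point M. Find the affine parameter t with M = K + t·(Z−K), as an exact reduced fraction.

Choose coordinates W = (0, 0), A = (1, 0), D = (0, 1).
1. E is the centroid of triangle DAW ⇒ E = (1/3, 1/3)
2. K is the intersection of line ED and line WA ⇒ K = (1/2, 0)
3. Q lies on line ED with EQ:QD = 3:2 ⇒ Q = (2/15, 11/15)
4. Z is the midpoint of WQ ⇒ Z = (1/15, 11/30)
through W parallel to DQ: direction (2/15, -4/15); meets KZ at M = (-11/30, 11/15)
M = K + t·(Z−K) with t = 2

t = 2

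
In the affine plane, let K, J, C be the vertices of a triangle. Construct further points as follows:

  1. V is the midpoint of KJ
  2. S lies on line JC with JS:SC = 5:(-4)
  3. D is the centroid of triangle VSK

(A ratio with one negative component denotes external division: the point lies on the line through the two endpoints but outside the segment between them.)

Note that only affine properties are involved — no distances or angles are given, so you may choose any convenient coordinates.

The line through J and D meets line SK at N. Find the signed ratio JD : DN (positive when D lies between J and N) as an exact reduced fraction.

JD:DN = 5

Work in coordinates with K = (0, 0), J = (1, 0), C = (0, 1).
1. V is the midpoint of KJ ⇒ V = (1/2, 0)
2. S lies on line JC with JS:SC = 5:(-4) ⇒ S = (-4, 5)
3. D is the centroid of triangle VSK ⇒ D = (-7/6, 5/3)
line JD meets SK at N = (-8/5, 2)
D = J + t·(N−J) with t = 5/6, so JD:DN = 5/6:1/6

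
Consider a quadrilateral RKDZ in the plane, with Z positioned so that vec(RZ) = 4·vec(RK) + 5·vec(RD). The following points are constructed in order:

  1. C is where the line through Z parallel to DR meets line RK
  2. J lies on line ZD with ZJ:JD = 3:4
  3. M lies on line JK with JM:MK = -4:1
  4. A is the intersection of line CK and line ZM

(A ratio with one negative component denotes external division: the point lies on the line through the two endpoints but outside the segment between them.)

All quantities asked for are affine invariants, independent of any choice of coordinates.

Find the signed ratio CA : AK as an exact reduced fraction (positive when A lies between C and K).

CA:AK = 15

Work in coordinates with R = (0, 0), K = (1, 0), D = (0, 1), Z = (4, 5).
1. C is where the line through Z parallel to DR meets line RK ⇒ C = (4, 0)
2. J lies on line ZD with ZJ:JD = 3:4 ⇒ J = (16/7, 23/7)
3. M lies on line JK with JM:MK = -4:1 ⇒ M = (4/7, -23/21)
4. A is the intersection of line CK and line ZM ⇒ A = (19/16, 0)
A = C + t·(K−C) with t = 15/16, so CA:AK = t:(1−t) = 15/16:1/16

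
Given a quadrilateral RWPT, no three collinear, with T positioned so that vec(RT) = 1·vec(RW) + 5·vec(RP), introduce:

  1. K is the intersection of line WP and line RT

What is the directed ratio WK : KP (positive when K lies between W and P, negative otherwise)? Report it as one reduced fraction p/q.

WK:KP = 5

Set R = (0, 0), W = (1, 0), P = (0, 1), T = (1, 5); any affine frame gives the same invariant.
1. K is the intersection of line WP and line RT ⇒ K = (1/6, 5/6)
K = W + t·(P−W) with t = 5/6, so WK:KP = t:(1−t) = 5/6:1/6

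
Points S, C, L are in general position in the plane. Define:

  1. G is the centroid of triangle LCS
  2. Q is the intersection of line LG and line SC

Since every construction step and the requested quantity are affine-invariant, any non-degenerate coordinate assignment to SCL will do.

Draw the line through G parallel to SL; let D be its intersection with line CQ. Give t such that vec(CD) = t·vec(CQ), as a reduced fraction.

t = 4/3

Choose coordinates S = (0, 0), C = (1, 0), L = (0, 1).
1. G is the centroid of triangle LCS ⇒ G = (1/3, 1/3)
2. Q is the intersection of line LG and line SC ⇒ Q = (1/2, 0)
through G parallel to SL: direction (0, 1); meets CQ at D = (1/3, 0)
D = C + t·(Q−C) with t = 4/3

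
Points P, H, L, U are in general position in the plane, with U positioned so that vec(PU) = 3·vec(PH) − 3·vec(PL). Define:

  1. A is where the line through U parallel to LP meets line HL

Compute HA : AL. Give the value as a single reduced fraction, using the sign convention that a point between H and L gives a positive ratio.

HA:AL = -2/3

Set P = (0, 0), H = (1, 0), L = (0, 1), U = (3, -3); any affine frame gives the same invariant.
1. A is where the line through U parallel to LP meets line HL ⇒ A = (3, -2)
A = H + t·(L−H) with t = -2, so HA:AL = t:(1−t) = -2:3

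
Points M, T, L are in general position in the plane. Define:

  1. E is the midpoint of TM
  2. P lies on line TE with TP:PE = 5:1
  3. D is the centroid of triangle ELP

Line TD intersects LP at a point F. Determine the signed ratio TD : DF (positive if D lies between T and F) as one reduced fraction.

Work in coordinates with M = (0, 0), T = (1, 0), L = (0, 1).
1. E is the midpoint of TM ⇒ E = (1/2, 0)
2. P lies on line TE with TP:PE = 5:1 ⇒ P = (7/12, 0)
3. D is the centroid of triangle ELP ⇒ D = (13/36, 1/3)
line TD meets LP at F = (77/192, 5/16)
D = T + t·(F−T) with t = 16/15, so TD:DF = 16/15:-1/15

TD:DF = -16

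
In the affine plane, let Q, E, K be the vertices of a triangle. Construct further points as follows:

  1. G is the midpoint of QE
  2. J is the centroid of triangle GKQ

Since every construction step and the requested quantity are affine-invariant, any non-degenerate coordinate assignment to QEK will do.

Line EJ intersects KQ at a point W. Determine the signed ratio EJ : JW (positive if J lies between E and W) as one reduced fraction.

EJ:JW = 5

Assign Q = (0, 0), E = (1, 0), K = (0, 1) — the answer is frame-independent, so this choice is without loss of generality.
1. G is the midpoint of QE ⇒ G = (1/2, 0)
2. J is the centroid of triangle GKQ ⇒ J = (1/6, 1/3)
line EJ meets KQ at W = (0, 2/5)
J = E + t·(W−E) with t = 5/6, so EJ:JW = 5/6:1/6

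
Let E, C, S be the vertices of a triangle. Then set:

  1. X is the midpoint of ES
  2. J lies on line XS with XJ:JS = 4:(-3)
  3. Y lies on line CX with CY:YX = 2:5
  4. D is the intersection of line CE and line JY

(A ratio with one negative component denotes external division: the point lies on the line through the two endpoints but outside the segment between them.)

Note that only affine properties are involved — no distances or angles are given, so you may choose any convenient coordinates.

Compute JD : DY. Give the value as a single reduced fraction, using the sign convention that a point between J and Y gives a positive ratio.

JD:DY = -35/2

Set E = (0, 0), C = (1, 0), S = (0, 1); any affine frame gives the same invariant.
1. X is the midpoint of ES ⇒ X = (0, 1/2)
2. J lies on line XS with XJ:JS = 4:(-3) ⇒ J = (0, 5/2)
3. Y lies on line CX with CY:YX = 2:5 ⇒ Y = (5/7, 1/7)
4. D is the intersection of line CE and line JY ⇒ D = (25/33, 0)
D = J + t·(Y−J) with t = 35/33, so JD:DY = t:(1−t) = 35/33:-2/33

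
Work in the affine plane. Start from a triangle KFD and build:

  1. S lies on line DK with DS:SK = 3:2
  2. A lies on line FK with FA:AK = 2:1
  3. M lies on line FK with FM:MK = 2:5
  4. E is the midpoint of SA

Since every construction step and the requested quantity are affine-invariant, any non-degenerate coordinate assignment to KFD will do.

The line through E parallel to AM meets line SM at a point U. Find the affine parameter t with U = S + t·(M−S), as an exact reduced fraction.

Assign K = (0, 0), F = (1, 0), D = (0, 1) — the answer is frame-independent, so this choice is without loss of generality.
1. S lies on line DK with DS:SK = 3:2 ⇒ S = (0, 2/5)
2. A lies on line FK with FA:AK = 2:1 ⇒ A = (1/3, 0)
3. M lies on line FK with FM:MK = 2:5 ⇒ M = (5/7, 0)
4. E is the midpoint of SA ⇒ E = (1/6, 1/5)
through E parallel to AM: direction (8/21, 0); meets SM at U = (5/14, 1/5)
U = S + t·(M−S) with t = 1/2

t = 1/2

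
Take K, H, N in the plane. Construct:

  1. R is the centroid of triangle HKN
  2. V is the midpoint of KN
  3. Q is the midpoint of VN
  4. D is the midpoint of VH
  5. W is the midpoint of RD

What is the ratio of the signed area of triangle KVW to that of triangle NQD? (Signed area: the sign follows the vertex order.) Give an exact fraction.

Assign K = (0, 0), H = (1, 0), N = (0, 1) — the answer is frame-independent, so this choice is without loss of generality.
1. R is the centroid of triangle HKN ⇒ R = (1/3, 1/3)
2. V is the midpoint of KN ⇒ V = (0, 1/2)
3. Q is the midpoint of VN ⇒ Q = (0, 3/4)
4. D is the midpoint of VH ⇒ D = (1/2, 1/4)
5. W is the midpoint of RD ⇒ W = (5/12, 7/24)
2·[KVW] = -5/24, 2·[NQD] = 1/8
[KVW]:[NQD] = -5/24:1/8 = -5/3

[KVW]:[NQD] = -5/3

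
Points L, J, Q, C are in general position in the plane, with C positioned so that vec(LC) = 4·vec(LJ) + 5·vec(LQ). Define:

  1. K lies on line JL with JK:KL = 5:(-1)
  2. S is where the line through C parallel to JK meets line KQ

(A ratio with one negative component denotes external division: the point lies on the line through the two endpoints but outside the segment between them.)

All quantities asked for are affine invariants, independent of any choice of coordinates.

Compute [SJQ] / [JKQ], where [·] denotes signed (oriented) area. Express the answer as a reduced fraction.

[SJQ]:[JKQ] = 4

Choose coordinates L = (0, 0), J = (1, 0), Q = (0, 1), C = (4, 5).
1. K lies on line JL with JK:KL = 5:(-1) ⇒ K = (-1/4, 0)
2. S is where the line through C parallel to JK meets line KQ ⇒ S = (1, 5)
2·[SJQ] = -5, 2·[JKQ] = -5/4
[SJQ]:[JKQ] = -5:-5/4 = 4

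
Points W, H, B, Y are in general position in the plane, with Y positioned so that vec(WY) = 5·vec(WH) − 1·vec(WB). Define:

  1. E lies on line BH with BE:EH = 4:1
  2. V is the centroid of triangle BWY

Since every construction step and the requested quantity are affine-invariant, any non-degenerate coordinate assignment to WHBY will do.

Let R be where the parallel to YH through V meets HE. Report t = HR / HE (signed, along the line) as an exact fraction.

Work in coordinates with W = (0, 0), H = (1, 0), B = (0, 1), Y = (5, -1).
1. E lies on line BH with BE:EH = 4:1 ⇒ E = (4/5, 1/5)
2. V is the centroid of triangle BWY ⇒ V = (5/3, 0)
through V parallel to YH: direction (-4, 1); meets HE at R = (7/9, 2/9)
R = H + t·(E−H) with t = 10/9

t = 10/9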